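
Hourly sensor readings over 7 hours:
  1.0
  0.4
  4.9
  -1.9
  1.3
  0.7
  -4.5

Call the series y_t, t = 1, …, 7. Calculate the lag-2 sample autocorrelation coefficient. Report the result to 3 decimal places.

Mean ȳ = (1.0 + 0.4 + 4.9 − 1.9 + 1.3 + 0.7 − 4.5)/7 = 0.2714
Σ(y_t−ȳ)(y_{t+2}−ȳ) = (3.3722) + (-0.2792) + (4.7608) + (-0.9306) + (-4.9078) = 2.0155
Denominator Σ(y_t−ȳ)² = 50.6943
r_2 = 2.0155 / 50.6943 = 0.040

0.040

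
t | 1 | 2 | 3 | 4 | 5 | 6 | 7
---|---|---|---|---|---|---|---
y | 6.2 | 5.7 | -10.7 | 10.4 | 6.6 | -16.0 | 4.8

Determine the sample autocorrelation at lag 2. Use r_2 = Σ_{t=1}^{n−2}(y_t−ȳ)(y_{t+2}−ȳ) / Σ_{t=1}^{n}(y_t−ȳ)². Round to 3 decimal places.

-0.362

Mean ȳ = (6.2 + 5.7 − 10.7 + 10.4 + 6.6 − 16.0 + 4.8)/7 = 1.0000
Deviations from mean: 5.2000, 4.7000, -11.7000, 9.4000, 5.6000, -17.0000, 3.8000
Numerator Σ_{t=1}^{5}(y_t−ȳ)(y_{t+2}−ȳ) = -220.7000
Denominator Σ(y_t−ȳ)² = 609.1800
r_2 = -220.7000 / 609.1800 = -0.362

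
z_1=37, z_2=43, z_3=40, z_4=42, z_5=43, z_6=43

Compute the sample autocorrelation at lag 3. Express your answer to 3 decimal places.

-0.080

Mean z̄ = (37 + 43 + 40 + 42 + 43 + 43)/6 = 41.3333
Σ(z_t−z̄)(z_{t+3}−z̄) = (-2.8889) + (2.7778) + (-2.2222) = -2.3333
Denominator Σ(z_t−z̄)² = 29.3333
r_3 = -2.3333 / 29.3333 = -0.080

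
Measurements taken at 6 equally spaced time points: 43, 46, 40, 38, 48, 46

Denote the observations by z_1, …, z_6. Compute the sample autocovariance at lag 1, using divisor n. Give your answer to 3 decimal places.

Mean z̄ = (43 + 46 + 40 + 38 + 48 + 46)/6 = 43.5000
Σ_{t=1}^{5}(z_t−z̄)(z_{t+1}−z̄) = -4.2500
γ_1 = -4.2500 / 6 = -0.708

-0.708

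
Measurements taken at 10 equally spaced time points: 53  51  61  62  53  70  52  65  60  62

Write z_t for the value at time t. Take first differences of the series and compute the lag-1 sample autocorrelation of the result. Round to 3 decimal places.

-0.807

First differences Δz: -2, 10, 1, -9, 17, -18, 13, -5, 2
Mean of differences = 1.0000
Numerator Σ(Δz_t−Δz̄)(Δz_{t+1}−Δz̄) = -797.0000
Denominator Σ(Δz_t−Δz̄)² = 988.0000
r_1(Δz) = -797.0000 / 988.0000 = -0.807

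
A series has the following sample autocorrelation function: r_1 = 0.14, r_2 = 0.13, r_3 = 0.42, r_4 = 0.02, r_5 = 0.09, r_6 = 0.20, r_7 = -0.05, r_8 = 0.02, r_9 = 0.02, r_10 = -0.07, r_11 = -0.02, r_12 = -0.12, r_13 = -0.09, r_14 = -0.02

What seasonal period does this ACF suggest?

The largest autocorrelation is r_3 = 0.42, with a weaker echo at lag 6 (0.20); the remaining lags stay at or below 0.14.
The dominant spike at lag 3 indicates a seasonal period of 3.

3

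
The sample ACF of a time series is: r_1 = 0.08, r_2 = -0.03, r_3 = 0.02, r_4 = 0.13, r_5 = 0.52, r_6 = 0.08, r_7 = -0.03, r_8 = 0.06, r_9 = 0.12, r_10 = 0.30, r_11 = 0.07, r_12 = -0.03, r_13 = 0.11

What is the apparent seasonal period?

The largest autocorrelation is r_5 = 0.52, with a weaker echo at lag 10 (0.30); the remaining lags stay at or below 0.13.
The dominant spike at lag 5 indicates a seasonal period of 5.

5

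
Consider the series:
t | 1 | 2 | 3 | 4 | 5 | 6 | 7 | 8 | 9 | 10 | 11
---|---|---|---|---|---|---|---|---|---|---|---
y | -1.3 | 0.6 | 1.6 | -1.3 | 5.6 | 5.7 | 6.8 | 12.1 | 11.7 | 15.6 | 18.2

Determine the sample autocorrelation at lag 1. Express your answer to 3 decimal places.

Mean ȳ = (-1.3 + 0.6 + 1.6 − 1.3 + 5.6 + 5.7 + 6.8 + 12.1 + 11.7 + 15.6 + 18.2)/11 = 6.8455
Numerator Σ_{t=1}^{10}(y_t−ȳ)(y_{t+1}−ȳ) = 305.1552
Denominator Σ(y_t−ȳ)² = 458.8273
r_1 = 305.1552 / 458.8273 = 0.665

0.665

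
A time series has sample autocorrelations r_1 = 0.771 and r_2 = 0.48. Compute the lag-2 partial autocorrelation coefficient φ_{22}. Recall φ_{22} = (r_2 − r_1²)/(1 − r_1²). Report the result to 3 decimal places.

-0.282

φ_{22} = (r_2 − r_1²) / (1 − r_1²)
r_1² = (0.771)² = 0.594441
Numerator = 0.48 − 0.5944 = -0.1144; denominator = 1 − 0.5944 = 0.4056
φ_{22} = -0.1144 / 0.4056 = -0.282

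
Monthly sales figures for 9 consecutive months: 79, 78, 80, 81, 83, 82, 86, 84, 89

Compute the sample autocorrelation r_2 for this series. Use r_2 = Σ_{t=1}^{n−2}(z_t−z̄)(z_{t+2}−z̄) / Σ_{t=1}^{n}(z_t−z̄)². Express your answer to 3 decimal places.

0.394

Mean z̄ = (79 + 78 + 80 + 81 + 83 + 82 + 86 + 84 + 89)/9 = 82.4444
Numerator Σ_{t=1}^{7}(z_t−z̄)(z_{t+2}−z̄) = 38.7160
Denominator Σ(z_t−z̄)² = 98.2222
r_2 = 38.7160 / 98.2222 = 0.394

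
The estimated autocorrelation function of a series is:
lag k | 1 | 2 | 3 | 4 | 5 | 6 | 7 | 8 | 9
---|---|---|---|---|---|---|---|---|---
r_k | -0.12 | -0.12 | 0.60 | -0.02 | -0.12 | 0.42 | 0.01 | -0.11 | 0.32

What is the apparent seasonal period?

The largest autocorrelation is r_3 = 0.60, with weaker echoes at lags 6 (0.42) and 9 (0.32); the remaining lags stay at or below 0.01.
The dominant spike at lag 3 indicates a seasonal period of 3.

3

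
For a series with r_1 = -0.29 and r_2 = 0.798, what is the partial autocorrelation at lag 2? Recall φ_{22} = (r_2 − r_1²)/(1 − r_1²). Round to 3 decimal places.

φ_{22} = (r_2 − r_1²) / (1 − r_1²)
r_1² = (-0.29)² = 0.0841
Numerator = 0.798 − 0.0841 = 0.7139; denominator = 1 − 0.0841 = 0.9159
φ_{22} = 0.7139 / 0.9159 = 0.779

0.779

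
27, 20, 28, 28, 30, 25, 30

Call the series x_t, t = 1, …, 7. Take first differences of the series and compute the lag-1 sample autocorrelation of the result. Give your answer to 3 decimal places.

-0.566

First differences Δx: -7, 8, 0, 2, -5, 5
Mean of differences = 0.5000
Numerator Σ(Δx_t−Δx̄)(Δx_{t+1}−Δx̄) = -93.7500
Denominator Σ(Δx_t−Δx̄)² = 165.5000
r_1(Δx) = -93.7500 / 165.5000 = -0.566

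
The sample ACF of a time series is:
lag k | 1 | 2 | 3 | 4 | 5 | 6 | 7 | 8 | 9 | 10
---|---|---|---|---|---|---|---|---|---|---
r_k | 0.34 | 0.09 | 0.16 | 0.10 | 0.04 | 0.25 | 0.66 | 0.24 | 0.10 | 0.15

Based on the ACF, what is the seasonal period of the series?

The largest autocorrelation is r_7 = 0.66; the remaining lags stay at or below 0.34. The elevated value at lag 1 (0.34), dropping to 0.09 at lag 2, reflects decaying short-term dependence rather than seasonality.
The dominant spike at lag 7 indicates a seasonal period of 7.

7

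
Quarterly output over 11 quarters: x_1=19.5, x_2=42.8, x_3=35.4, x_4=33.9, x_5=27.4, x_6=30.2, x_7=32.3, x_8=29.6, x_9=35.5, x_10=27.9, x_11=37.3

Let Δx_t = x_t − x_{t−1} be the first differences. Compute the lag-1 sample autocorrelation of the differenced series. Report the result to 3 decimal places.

First differences Δx: 23.3, -7.4, -1.5, -6.5, 2.8, 2.1, -2.7, 5.9, -7.6, 9.4
Mean of differences = 1.7800
Numerator Σ(Δx_t−Δx̄)(Δx_{t+1}−Δx̄) = -278.4164
Denominator Σ(Δx_t−Δx̄)² = 810.9360
r_1(Δx) = -278.4164 / 810.9360 = -0.343

-0.343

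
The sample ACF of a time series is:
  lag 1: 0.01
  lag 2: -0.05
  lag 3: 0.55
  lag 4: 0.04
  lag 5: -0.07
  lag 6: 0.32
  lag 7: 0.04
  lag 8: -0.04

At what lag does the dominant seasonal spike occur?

3

The largest autocorrelation is r_3 = 0.55, with a weaker echo at lag 6 (0.32); the remaining lags stay at or below 0.04.
The dominant spike at lag 3 indicates a seasonal period of 3.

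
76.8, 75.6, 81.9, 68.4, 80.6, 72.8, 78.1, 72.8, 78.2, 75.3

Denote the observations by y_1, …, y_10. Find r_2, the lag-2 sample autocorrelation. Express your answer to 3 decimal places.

Mean ȳ = (76.8 + 75.6 + 81.9 + 68.4 + 80.6 + 72.8 + 78.1 + 72.8 + 78.2 + 75.3)/10 = 76.0500
Numerator Σ_{t=1}^{8}(y_t−ȳ)(y_{t+2}−ȳ) = 86.0450
Denominator Σ(y_t−ȳ)² = 144.7250
r_2 = 86.0450 / 144.7250 = 0.595

0.595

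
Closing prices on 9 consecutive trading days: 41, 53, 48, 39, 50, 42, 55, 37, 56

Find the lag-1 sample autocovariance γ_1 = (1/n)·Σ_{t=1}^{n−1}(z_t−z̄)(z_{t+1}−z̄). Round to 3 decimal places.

Mean z̄ = (41 + 53 + 48 + 39 + 50 + 42 + 55 + 37 + 56)/9 = 46.7778
Σ_{t=1}^{8}(z_t−z̄)(z_{t+1}−z̄) = -288.1605
γ_1 = -288.1605 / 9 = -32.018

-32.018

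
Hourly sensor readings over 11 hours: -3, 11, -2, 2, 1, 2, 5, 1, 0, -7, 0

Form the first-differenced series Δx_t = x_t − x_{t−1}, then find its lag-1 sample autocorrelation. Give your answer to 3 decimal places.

-0.555

First differences Δx: 14, -13, 4, -1, 1, 3, -4, -1, -7, 7
Mean of differences = 0.3000
Numerator Σ(Δx_t−Δx̄)(Δx_{t+1}−Δx̄) = -280.6900
Denominator Σ(Δx_t−Δx̄)² = 506.1000
r_1(Δx) = -280.6900 / 506.1000 = -0.555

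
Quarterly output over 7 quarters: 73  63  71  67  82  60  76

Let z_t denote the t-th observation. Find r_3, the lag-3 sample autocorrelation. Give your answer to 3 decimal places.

-0.347

Mean z̄ = (73 + 63 + 71 + 67 + 82 + 60 + 76)/7 = 70.2857
Deviations from mean: 2.7143, -7.2857, 0.7143, -3.2857, 11.7143, -10.2857, 5.7143
Σ(z_t−z̄)(z_{t+3}−z̄) = (-8.9184) + (-85.3469) + (-7.3469) + (-18.7755) = -120.3878
Denominator Σ(z_t−z̄)² = 347.4286
r_3 = -120.3878 / 347.4286 = -0.347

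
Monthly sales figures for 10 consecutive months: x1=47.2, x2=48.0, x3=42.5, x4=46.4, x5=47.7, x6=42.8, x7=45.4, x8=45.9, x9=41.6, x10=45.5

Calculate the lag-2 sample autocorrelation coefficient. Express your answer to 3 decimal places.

Mean x̄ = (47.2 + 48.0 + 42.5 + 46.4 + 47.7 + 42.8 + 45.4 + 45.9 + 41.6 + 45.5)/10 = 45.3000
Numerator Σ_{t=1}^{8}(x_t−x̄)(x_{t+2}−x̄) = -13.3300
Denominator Σ(x_t−x̄)² = 46.0600
r_2 = -13.3300 / 46.0600 = -0.289

-0.289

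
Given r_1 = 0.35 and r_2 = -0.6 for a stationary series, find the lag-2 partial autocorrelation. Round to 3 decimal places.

φ_{22} = (r_2 − r_1²) / (1 − r_1²)
r_1² = (0.35)² = 0.1225
Numerator = -0.6 − 0.1225 = -0.7225; denominator = 1 − 0.1225 = 0.8775
φ_{22} = -0.7225 / 0.8775 = -0.823

-0.823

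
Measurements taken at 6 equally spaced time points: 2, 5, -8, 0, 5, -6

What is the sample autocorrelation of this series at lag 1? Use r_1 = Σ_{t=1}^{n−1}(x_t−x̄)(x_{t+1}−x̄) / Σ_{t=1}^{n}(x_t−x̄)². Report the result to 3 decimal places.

Mean x̄ = (2 + 5 − 8 + 0 + 5 − 6)/6 = -0.3333
Deviations from mean: 2.3333, 5.3333, -7.6667, 0.3333, 5.3333, -5.6667
Numerator Σ_{t=1}^{5}(x_t−x̄)(x_{t+1}−x̄) = -59.4444
Denominator Σ(x_t−x̄)² = 153.3333
r_1 = -59.4444 / 153.3333 = -0.388

-0.388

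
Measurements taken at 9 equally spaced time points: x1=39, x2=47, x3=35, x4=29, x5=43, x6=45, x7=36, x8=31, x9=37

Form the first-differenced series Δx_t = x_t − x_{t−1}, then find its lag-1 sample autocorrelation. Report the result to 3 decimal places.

First differences Δx: 8, -12, -6, 14, 2, -9, -5, 6
Mean of differences = -0.2500
Numerator Σ(Δx_t−Δx̄)(Δx_{t+1}−Δx̄) = -87.0625
Denominator Σ(Δx_t−Δx̄)² = 585.5000
r_1(Δx) = -87.0625 / 585.5000 = -0.149

-0.149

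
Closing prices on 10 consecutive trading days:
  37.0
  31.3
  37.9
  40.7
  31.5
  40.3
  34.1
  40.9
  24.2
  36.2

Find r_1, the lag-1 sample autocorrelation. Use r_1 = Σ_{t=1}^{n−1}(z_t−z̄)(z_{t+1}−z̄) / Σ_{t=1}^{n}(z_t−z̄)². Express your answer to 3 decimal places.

Mean z̄ = (37.0 + 31.3 + 37.9 + 40.7 + 31.5 + 40.3 + 34.1 + 40.9 + 24.2 + 36.2)/10 = 35.4100
Numerator Σ_{t=1}^{9}(z_t−z̄)(z_{t+1}−z̄) = -127.3971
Denominator Σ(z_t−z̄)² = 250.9490
r_1 = -127.3971 / 250.9490 = -0.508

-0.508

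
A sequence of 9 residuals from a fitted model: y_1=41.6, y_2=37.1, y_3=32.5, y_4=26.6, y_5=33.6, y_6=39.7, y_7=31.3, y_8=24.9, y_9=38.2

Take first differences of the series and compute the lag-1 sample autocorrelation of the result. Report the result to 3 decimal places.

-0.086

First differences Δy: -4.5, -4.6, -5.9, 7.0, 6.1, -8.4, -6.4, 13.3
Mean of differences = -0.4250
Numerator Σ(Δy_t−Δȳ)(Δy_{t+1}−Δȳ) = -38.7256
Denominator Σ(Δy_t−Δȳ)² = 449.3950
r_1(Δy) = -38.7256 / 449.3950 = -0.086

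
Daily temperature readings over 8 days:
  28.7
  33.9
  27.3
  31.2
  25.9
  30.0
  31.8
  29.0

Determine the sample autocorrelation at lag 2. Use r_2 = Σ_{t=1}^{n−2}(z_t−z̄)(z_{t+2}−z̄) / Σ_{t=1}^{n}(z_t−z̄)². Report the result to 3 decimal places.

0.221

Mean z̄ = (28.7 + 33.9 + 27.3 + 31.2 + 25.9 + 30.0 + 31.8 + 29.0)/8 = 29.7250
Σ(z_t−z̄)(z_{t+2}−z̄) = (2.4856) + (6.1581) + (9.2756) + (0.4056) + (-7.9369) + (-0.1994) = 10.1888
Denominator Σ(z_t−z̄)² = 46.0750
r_2 = 10.1888 / 46.0750 = 0.221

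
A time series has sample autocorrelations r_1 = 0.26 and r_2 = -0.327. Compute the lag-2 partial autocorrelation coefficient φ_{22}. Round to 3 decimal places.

-0.423

φ_{22} = (r_2 − r_1²) / (1 − r_1²)
r_1² = (0.26)² = 0.0676
Numerator = -0.327 − 0.0676 = -0.3946; denominator = 1 − 0.0676 = 0.9324
φ_{22} = -0.3946 / 0.9324 = -0.423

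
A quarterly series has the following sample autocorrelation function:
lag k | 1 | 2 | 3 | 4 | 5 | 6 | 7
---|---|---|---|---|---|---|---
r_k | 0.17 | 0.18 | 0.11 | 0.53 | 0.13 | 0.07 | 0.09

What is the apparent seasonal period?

4

The largest autocorrelation is r_4 = 0.53; the remaining lags stay at or below 0.18.
The dominant spike at lag 4 indicates a seasonal period of 4.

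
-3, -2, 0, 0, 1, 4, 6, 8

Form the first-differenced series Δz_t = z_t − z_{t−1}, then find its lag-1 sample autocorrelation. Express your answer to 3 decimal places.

-0.007

First differences Δz: 1, 2, 0, 1, 3, 2, 2
Mean of differences = 1.5714
Numerator Σ(Δz_t−Δz̄)(Δz_{t+1}−Δz̄) = -0.0408
Denominator Σ(Δz_t−Δz̄)² = 5.7143
r_1(Δz) = -0.0408 / 5.7143 = -0.007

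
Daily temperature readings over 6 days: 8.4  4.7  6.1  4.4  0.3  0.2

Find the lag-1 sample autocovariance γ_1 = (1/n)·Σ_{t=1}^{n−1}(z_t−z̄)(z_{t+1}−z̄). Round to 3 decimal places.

2.996

Mean z̄ = (8.4 + 4.7 + 6.1 + 4.4 + 0.3 + 0.2)/6 = 4.0167
Σ_{t=1}^{5}(z_t−z̄)(z_{t+1}−z̄) = 17.9781
γ_1 = 17.9781 / 6 = 2.996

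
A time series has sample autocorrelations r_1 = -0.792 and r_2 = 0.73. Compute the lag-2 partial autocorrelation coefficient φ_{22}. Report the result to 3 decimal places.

0.276

φ_{22} = (r_2 − r_1²) / (1 − r_1²)
r_1² = (-0.792)² = 0.627264
Numerator = 0.73 − 0.6273 = 0.1027; denominator = 1 − 0.6273 = 0.3727
φ_{22} = 0.1027 / 0.3727 = 0.276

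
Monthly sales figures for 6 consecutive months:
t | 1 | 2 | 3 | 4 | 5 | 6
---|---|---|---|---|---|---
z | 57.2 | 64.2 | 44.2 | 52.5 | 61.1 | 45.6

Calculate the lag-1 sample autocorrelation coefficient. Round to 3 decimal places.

Mean z̄ = (57.2 + 64.2 + 44.2 + 52.5 + 61.1 + 45.6)/6 = 54.1333
Numerator Σ_{t=1}^{5}(z_t−z̄)(z_{t+1}−z̄) = -123.7278
Denominator Σ(z_t−z̄)² = 333.4333
r_1 = -123.7278 / 333.4333 = -0.371

-0.371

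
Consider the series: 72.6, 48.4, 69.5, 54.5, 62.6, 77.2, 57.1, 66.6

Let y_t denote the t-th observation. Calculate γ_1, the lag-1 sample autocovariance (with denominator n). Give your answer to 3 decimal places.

Mean ȳ = (72.6 + 48.4 + 69.5 + 54.5 + 62.6 + 77.2 + 57.1 + 66.6)/8 = 63.5625
Deviations: 9.0375, -15.1625, 5.9375, -9.0625, -0.9625, 13.6375, -6.4625, 3.0375
Σ_{t=1}^{7}(y_t−ȳ)(y_{t+1}−ȳ) = -393.0327
γ_1 = -393.0327 / 8 = -49.129

-49.129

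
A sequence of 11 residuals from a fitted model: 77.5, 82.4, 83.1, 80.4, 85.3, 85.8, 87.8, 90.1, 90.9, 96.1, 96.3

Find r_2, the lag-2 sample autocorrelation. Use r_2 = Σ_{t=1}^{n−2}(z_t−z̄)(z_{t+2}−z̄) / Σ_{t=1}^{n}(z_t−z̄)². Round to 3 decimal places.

Mean z̄ = (77.5 + 82.4 + 83.1 + 80.4 + 85.3 + 85.8 + 87.8 + 90.1 + 90.9 + 96.1 + 96.3)/11 = 86.8818
Numerator Σ_{t=1}^{9}(z_t−z̄)(z_{t+2}−z̄) = 143.7902
Denominator Σ(z_t−z̄)² = 369.1164
r_2 = 143.7902 / 369.1164 = 0.390

0.390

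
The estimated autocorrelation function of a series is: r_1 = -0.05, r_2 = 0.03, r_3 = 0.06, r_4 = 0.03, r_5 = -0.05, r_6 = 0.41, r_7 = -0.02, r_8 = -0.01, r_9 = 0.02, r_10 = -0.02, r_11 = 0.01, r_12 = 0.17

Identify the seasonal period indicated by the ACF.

The largest autocorrelation is r_6 = 0.41, with a weaker echo at lag 12 (0.17); the remaining lags stay at or below 0.06.
The dominant spike at lag 6 indicates a seasonal period of 6.

6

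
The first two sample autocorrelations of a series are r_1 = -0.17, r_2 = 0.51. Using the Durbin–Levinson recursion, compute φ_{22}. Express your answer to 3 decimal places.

0.495

φ_{22} = (r_2 − r_1²) / (1 − r_1²)
r_1² = (-0.17)² = 0.0289
Numerator = 0.51 − 0.0289 = 0.4811; denominator = 1 − 0.0289 = 0.9711
φ_{22} = 0.4811 / 0.9711 = 0.495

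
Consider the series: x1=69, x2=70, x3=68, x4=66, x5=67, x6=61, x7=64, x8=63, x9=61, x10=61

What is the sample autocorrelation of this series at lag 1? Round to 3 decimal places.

Mean x̄ = (69 + 70 + 68 + 66 + 67 + 61 + 64 + 63 + 61 + 61)/10 = 65.0000
Numerator Σ_{t=1}^{9}(x_t−x̄)(x_{t+1}−x̄) = 62.0000
Denominator Σ(x_t−x̄)² = 108.0000
r_1 = 62.0000 / 108.0000 = 0.574

0.574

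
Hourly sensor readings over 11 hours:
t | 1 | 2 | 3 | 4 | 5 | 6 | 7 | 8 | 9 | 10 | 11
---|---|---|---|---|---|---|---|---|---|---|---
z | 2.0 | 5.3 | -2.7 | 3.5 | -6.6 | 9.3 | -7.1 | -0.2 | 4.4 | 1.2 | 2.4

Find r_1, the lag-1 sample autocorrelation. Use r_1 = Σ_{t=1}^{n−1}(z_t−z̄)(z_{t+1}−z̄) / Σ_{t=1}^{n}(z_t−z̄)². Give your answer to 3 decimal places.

-0.663

Mean z̄ = (2.0 + 5.3 − 2.7 + 3.5 − 6.6 + 9.3 − 7.1 − 0.2 + 4.4 + 1.2 + 2.4)/11 = 1.0455
Numerator Σ_{t=1}^{10}(z_t−z̄)(z_{t+1}−z̄) = -163.4857
Denominator Σ(z_t−z̄)² = 246.6673
r_1 = -163.4857 / 246.6673 = -0.663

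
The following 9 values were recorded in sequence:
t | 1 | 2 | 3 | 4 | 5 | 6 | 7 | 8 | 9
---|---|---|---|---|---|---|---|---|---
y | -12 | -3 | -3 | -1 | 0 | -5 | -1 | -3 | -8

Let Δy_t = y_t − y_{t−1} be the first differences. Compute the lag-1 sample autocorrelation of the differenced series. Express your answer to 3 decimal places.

-0.138

First differences Δy: 9, 0, 2, 1, -5, 4, -2, -5
Mean of differences = 0.5000
Numerator Σ(Δy_t−Δȳ)(Δy_{t+1}−Δȳ) = -21.2500
Denominator Σ(Δy_t−Δȳ)² = 154.0000
r_1(Δy) = -21.2500 / 154.0000 = -0.138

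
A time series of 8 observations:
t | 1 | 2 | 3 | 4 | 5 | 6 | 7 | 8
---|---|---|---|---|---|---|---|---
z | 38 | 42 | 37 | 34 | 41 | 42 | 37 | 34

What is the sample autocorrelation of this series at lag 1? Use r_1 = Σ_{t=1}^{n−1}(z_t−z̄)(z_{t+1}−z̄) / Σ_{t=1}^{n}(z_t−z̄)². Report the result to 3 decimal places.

Mean z̄ = (38 + 42 + 37 + 34 + 41 + 42 + 37 + 34)/8 = 38.1250
Σ(z_t−z̄)(z_{t+1}−z̄) = (-0.4844) + (-4.3594) + (4.6406) + (-11.8594) + (11.1406) + (-4.3594) + (4.6406) = -0.6406
Denominator Σ(z_t−z̄)² = 74.8750
r_1 = -0.6406 / 74.8750 = -0.009

-0.009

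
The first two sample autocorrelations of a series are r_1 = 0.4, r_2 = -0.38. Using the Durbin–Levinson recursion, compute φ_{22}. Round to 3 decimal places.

φ_{22} = (r_2 − r_1²) / (1 − r_1²)
r_1² = (0.4)² = 0.16
Numerator = -0.38 − 0.1600 = -0.5400; denominator = 1 − 0.1600 = 0.8400
φ_{22} = -0.5400 / 0.8400 = -0.643

-0.643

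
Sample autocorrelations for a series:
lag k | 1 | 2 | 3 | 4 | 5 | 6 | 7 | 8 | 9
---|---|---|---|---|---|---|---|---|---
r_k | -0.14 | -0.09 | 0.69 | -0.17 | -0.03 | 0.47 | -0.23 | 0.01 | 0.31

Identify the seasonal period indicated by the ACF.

The largest autocorrelation is r_3 = 0.69, with weaker echoes at lags 6 (0.47) and 9 (0.31); the remaining lags stay at or below 0.01.
The dominant spike at lag 3 indicates a seasonal period of 3.

3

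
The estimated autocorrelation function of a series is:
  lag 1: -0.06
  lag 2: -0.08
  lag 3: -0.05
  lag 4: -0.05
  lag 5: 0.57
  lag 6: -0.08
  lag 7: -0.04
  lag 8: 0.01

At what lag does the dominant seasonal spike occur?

The largest autocorrelation is r_5 = 0.57; the remaining lags stay at or below 0.01.
The dominant spike at lag 5 indicates a seasonal period of 5.

5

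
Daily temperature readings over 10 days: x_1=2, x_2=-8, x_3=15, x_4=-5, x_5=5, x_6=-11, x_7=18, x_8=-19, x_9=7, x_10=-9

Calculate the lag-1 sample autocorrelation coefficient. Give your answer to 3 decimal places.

-0.804

Mean x̄ = (2 − 8 + 15 − 5 + 5 − 11 + 18 − 19 + 7 − 9)/10 = -0.5000
Numerator Σ_{t=1}^{9}(x_t−x̄)(x_{t+1}−x̄) = -1026.2500
Denominator Σ(x_t−x̄)² = 1276.5000
r_1 = -1026.2500 / 1276.5000 = -0.804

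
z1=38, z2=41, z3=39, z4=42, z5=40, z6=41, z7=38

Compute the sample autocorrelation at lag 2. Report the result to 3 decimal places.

Mean z̄ = (38 + 41 + 39 + 42 + 40 + 41 + 38)/7 = 39.8571
Deviations from mean: -1.8571, 1.1429, -0.8571, 2.1429, 0.1429, 1.1429, -1.8571
Σ(z_t−z̄)(z_{t+2}−z̄) = (1.5918) + (2.4490) + (-0.1224) + (2.4490) + (-0.2653) = 6.1020
Denominator Σ(z_t−z̄)² = 14.8571
r_2 = 6.1020 / 14.8571 = 0.411

0.411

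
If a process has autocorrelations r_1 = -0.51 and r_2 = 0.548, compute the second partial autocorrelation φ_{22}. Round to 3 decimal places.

0.389

φ_{22} = (r_2 − r_1²) / (1 − r_1²)
r_1² = (-0.51)² = 0.2601
Numerator = 0.548 − 0.2601 = 0.2879; denominator = 1 − 0.2601 = 0.7399
φ_{22} = 0.2879 / 0.7399 = 0.389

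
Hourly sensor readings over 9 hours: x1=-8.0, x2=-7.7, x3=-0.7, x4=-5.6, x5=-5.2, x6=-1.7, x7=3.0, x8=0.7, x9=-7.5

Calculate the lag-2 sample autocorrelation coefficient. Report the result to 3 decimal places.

Mean x̄ = (-8.0 − 7.7 − 0.7 − 5.6 − 5.2 − 1.7 + 3.0 + 0.7 − 7.5)/9 = -3.6333
Σ(x_t−x̄)(x_{t+2}−x̄) = (-12.8089) + (7.9978) + (-4.5956) + (-3.8022) + (-10.3922) + (8.3778) + (-25.6489) = -40.8722
Denominator Σ(x_t−x̄)² = 132.0000
r_2 = -40.8722 / 132.0000 = -0.310

-0.310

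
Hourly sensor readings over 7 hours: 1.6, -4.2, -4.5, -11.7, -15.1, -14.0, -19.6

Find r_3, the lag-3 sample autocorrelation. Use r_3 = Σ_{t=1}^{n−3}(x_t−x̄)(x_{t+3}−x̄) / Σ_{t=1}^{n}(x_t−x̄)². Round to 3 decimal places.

Mean x̄ = (1.6 − 4.2 − 4.5 − 11.7 − 15.1 − 14.0 − 19.6)/7 = -9.6429
Deviations from mean: 11.2429, 5.4429, 5.1429, -2.0571, -5.4571, -4.3571, -9.9571
Numerator Σ_{t=1}^{4}(x_t−x̄)(x_{t+3}−x̄) = -54.7555
Denominator Σ(x_t−x̄)² = 334.6171
r_3 = -54.7555 / 334.6171 = -0.164

-0.164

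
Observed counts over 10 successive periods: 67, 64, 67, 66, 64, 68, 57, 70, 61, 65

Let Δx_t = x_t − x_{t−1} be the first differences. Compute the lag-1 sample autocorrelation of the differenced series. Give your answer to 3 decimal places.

First differences Δx: -3, 3, -1, -2, 4, -11, 13, -9, 4
Mean of differences = -0.2222
Numerator Σ(Δx_t−Δx̄)(Δx_{t+1}−Δx̄) = -358.7160
Denominator Σ(Δx_t−Δx̄)² = 425.5556
r_1(Δx) = -358.7160 / 425.5556 = -0.843

-0.843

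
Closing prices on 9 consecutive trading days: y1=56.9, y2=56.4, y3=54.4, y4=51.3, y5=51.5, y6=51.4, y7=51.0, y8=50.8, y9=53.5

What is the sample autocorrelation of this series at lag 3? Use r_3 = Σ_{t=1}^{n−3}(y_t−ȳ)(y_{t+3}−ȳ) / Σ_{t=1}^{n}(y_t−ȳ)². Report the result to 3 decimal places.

-0.175

Mean ȳ = (56.9 + 56.4 + 54.4 + 51.3 + 51.5 + 51.4 + 51.0 + 50.8 + 53.5)/9 = 53.0222
Σ(y_t−ȳ)(y_{t+3}−ȳ) = (-6.6784) + (-5.1417) + (-2.2351) + (3.4827) + (3.3827) + (-0.7751) = -7.9648
Denominator Σ(y_t−ȳ)² = 45.5156
r_3 = -7.9648 / 45.5156 = -0.175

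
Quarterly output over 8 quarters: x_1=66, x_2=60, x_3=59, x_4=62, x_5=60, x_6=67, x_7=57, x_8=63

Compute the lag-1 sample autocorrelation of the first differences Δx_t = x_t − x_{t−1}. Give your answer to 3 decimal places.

-0.635

First differences Δx: -6, -1, 3, -2, 7, -10, 6
Mean of differences = -0.4286
Numerator Σ(Δx_t−Δx̄)(Δx_{t+1}−Δx̄) = -148.4694
Denominator Σ(Δx_t−Δx̄)² = 233.7143
r_1(Δx) = -148.4694 / 233.7143 = -0.635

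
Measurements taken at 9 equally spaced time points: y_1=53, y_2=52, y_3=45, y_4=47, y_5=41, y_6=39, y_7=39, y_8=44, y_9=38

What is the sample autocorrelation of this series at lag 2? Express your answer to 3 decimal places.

Mean ȳ = (53 + 52 + 45 + 47 + 41 + 39 + 39 + 44 + 38)/9 = 44.2222
Numerator Σ_{t=1}^{7}(y_t−ȳ)(y_{t+2}−ȳ) = 61.9012
Denominator Σ(y_t−ȳ)² = 249.5556
r_2 = 61.9012 / 249.5556 = 0.248

0.248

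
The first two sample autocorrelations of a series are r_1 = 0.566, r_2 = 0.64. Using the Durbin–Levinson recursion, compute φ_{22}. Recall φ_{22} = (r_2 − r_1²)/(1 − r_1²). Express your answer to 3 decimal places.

0.470

φ_{22} = (r_2 − r_1²) / (1 − r_1²)
r_1² = (0.566)² = 0.320356
Numerator = 0.64 − 0.3204 = 0.3196; denominator = 1 − 0.3204 = 0.6796
φ_{22} = 0.3196 / 0.6796 = 0.470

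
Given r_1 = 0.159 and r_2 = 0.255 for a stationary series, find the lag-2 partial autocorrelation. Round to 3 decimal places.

φ_{22} = (r_2 − r_1²) / (1 − r_1²)
r_1² = (0.159)² = 0.025281
Numerator = 0.255 − 0.0253 = 0.2297; denominator = 1 − 0.0253 = 0.9747
φ_{22} = 0.2297 / 0.9747 = 0.236

0.236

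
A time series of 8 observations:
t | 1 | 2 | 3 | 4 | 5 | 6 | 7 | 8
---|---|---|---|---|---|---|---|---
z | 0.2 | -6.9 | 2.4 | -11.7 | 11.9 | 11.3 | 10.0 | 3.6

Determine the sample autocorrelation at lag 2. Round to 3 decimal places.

Mean z̄ = (0.2 − 6.9 + 2.4 − 11.7 + 11.9 + 11.3 + 10.0 + 3.6)/8 = 2.6000
Numerator Σ_{t=1}^{6}(z_t−z̄)(z_{t+2}−z̄) = 87.5800
Denominator Σ(z_t−z̄)² = 518.4800
r_2 = 87.5800 / 518.4800 = 0.169

0.169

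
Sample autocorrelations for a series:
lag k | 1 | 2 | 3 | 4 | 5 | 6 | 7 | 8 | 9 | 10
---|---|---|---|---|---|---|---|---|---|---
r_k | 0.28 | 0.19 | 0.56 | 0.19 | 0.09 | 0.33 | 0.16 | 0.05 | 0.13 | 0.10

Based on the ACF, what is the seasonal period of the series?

The largest autocorrelation is r_3 = 0.56, with a weaker echo at lag 6 (0.33); the remaining lags stay at or below 0.28. The elevated value at lag 1 (0.28), dropping to 0.19 at lag 2, reflects decaying short-term dependence rather than seasonality.
The dominant spike at lag 3 indicates a seasonal period of 3.

3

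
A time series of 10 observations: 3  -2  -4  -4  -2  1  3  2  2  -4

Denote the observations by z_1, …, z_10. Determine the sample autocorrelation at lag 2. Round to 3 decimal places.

-0.106

Mean z̄ = (3 − 2 − 4 − 4 − 2 + 1 + 3 + 2 + 2 − 4)/10 = -0.5000
Numerator Σ_{t=1}^{8}(z_t−z̄)(z_{t+2}−z̄) = -8.5000
Denominator Σ(z_t−z̄)² = 80.5000
r_2 = -8.5000 / 80.5000 = -0.106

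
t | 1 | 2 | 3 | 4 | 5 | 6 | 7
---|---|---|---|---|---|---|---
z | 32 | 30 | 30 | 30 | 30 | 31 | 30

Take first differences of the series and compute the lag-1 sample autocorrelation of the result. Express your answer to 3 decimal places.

-0.146

First differences Δz: -2, 0, 0, 0, 1, -1
Mean of differences = -0.3333
Numerator Σ(Δz_t−Δz̄)(Δz_{t+1}−Δz̄) = -0.7778
Denominator Σ(Δz_t−Δz̄)² = 5.3333
r_1(Δz) = -0.7778 / 5.3333 = -0.146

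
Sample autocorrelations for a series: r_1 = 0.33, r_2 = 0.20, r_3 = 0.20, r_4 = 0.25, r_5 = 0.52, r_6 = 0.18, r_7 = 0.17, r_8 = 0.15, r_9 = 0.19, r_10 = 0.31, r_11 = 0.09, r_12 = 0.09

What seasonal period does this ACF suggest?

The largest autocorrelation is r_5 = 0.52; the remaining lags stay at or below 0.33. The elevated value at lag 1 (0.33), dropping to 0.20 at lag 2, reflects decaying short-term dependence rather than seasonality.
The dominant spike at lag 5 indicates a seasonal period of 5.

5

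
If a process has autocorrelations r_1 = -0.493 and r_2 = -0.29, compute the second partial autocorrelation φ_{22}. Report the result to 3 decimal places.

-0.704

φ_{22} = (r_2 − r_1²) / (1 − r_1²)
r_1² = (-0.493)² = 0.243049
Numerator = -0.29 − 0.2430 = -0.5330; denominator = 1 − 0.2430 = 0.7570
φ_{22} = -0.5330 / 0.7570 = -0.704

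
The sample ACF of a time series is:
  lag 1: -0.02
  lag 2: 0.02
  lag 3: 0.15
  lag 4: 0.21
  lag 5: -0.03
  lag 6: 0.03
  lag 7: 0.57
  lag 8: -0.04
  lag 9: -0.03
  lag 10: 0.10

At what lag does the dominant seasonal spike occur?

7

The largest autocorrelation is r_7 = 0.57; the remaining lags stay at or below 0.21.
The dominant spike at lag 7 indicates a seasonal period of 7.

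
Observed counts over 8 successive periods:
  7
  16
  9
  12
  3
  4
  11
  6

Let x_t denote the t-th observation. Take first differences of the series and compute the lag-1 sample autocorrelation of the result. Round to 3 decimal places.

First differences Δx: 9, -7, 3, -9, 1, 7, -5
Mean of differences = -0.1429
Numerator Σ(Δx_t−Δx̄)(Δx_{t+1}−Δx̄) = -148.7347
Denominator Σ(Δx_t−Δx̄)² = 294.8571
r_1(Δx) = -148.7347 / 294.8571 = -0.504

-0.504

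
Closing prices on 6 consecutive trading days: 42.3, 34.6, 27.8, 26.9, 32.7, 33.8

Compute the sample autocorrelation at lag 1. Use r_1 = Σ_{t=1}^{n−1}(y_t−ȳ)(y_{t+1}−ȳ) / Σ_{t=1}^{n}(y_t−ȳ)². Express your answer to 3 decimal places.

Mean ȳ = (42.3 + 34.6 + 27.8 + 26.9 + 32.7 + 33.8)/6 = 33.0167
Deviations from mean: 9.2833, 1.5833, -5.2167, -6.1167, -0.3167, 0.7833
Σ(y_t−ȳ)(y_{t+1}−ȳ) = (14.6986) + (-8.2597) + (31.9086) + (1.9369) + (-0.2481) = 40.0364
Denominator Σ(y_t−ȳ)² = 154.0283
r_1 = 40.0364 / 154.0283 = 0.260

0.260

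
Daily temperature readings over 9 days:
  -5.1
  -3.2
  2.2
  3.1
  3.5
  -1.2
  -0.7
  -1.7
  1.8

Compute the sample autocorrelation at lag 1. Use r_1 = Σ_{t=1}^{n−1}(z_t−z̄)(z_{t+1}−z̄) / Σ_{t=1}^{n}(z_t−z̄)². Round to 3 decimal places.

0.310

Mean z̄ = (-5.1 − 3.2 + 2.2 + 3.1 + 3.5 − 1.2 − 0.7 − 1.7 + 1.8)/9 = -0.1444
Numerator Σ_{t=1}^{8}(z_t−z̄)(z_{t+1}−z̄) = 21.9880
Denominator Σ(z_t−z̄)² = 70.8222
r_1 = 21.9880 / 70.8222 = 0.310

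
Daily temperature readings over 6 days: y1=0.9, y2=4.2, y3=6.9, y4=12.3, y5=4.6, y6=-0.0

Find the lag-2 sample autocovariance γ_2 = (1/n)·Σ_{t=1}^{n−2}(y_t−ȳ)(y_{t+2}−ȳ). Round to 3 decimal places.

Mean ȳ = (0.9 + 4.2 + 6.9 + 12.3 + 4.6 − 0.0)/6 = 4.8167
Σ_{t=1}^{4}(y_t−ȳ)(y_{t+2}−ȳ) = -49.2706
γ_2 = -49.2706 / 6 = -8.212

-8.212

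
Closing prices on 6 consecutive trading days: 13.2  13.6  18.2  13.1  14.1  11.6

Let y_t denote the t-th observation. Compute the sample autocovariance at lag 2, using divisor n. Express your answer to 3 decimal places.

-0.052

Mean ȳ = (13.2 + 13.6 + 18.2 + 13.1 + 14.1 + 11.6)/6 = 13.9667
Deviations: -0.7667, -0.3667, 4.2333, -0.8667, 0.1333, -2.3667
Σ_{t=1}^{4}(y_t−ȳ)(y_{t+2}−ȳ) = -0.3122
γ_2 = -0.3122 / 6 = -0.052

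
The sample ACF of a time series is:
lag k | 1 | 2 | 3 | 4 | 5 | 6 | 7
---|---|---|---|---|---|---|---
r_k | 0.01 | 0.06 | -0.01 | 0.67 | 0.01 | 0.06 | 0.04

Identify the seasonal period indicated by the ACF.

4

The largest autocorrelation is r_4 = 0.67; the remaining lags stay at or below 0.06.
The dominant spike at lag 4 indicates a seasonal period of 4.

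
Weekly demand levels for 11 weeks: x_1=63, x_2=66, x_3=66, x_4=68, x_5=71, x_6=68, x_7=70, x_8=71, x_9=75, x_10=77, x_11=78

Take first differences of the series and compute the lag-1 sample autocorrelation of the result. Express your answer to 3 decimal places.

-0.341

First differences Δx: 3, 0, 2, 3, -3, 2, 1, 4, 2, 1
Mean of differences = 1.5000
Numerator Σ(Δx_t−Δx̄)(Δx_{t+1}−Δx̄) = -11.7500
Denominator Σ(Δx_t−Δx̄)² = 34.5000
r_1(Δx) = -11.7500 / 34.5000 = -0.341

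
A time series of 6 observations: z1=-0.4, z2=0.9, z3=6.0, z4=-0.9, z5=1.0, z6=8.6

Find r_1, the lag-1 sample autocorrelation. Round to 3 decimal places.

-0.226

Mean z̄ = (-0.4 + 0.9 + 6.0 − 0.9 + 1.0 + 8.6)/6 = 2.5333
Deviations from mean: -2.9333, -1.6333, 3.4667, -3.4333, -1.5333, 6.0667
Σ(z_t−z̄)(z_{t+1}−z̄) = (4.7911) + (-5.6622) + (-11.9022) + (5.2644) + (-9.3022) = -16.8111
Denominator Σ(z_t−z̄)² = 74.2333
r_1 = -16.8111 / 74.2333 = -0.226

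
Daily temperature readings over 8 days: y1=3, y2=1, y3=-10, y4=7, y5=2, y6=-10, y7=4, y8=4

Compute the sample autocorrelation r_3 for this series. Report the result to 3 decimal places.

Mean ȳ = (3 + 1 − 10 + 7 + 2 − 10 + 4 + 4)/8 = 0.1250
Numerator Σ_{t=1}^{5}(y_t−ȳ)(y_{t+3}−ȳ) = 157.8281
Denominator Σ(y_t−ȳ)² = 294.8750
r_3 = 157.8281 / 294.8750 = 0.535

0.535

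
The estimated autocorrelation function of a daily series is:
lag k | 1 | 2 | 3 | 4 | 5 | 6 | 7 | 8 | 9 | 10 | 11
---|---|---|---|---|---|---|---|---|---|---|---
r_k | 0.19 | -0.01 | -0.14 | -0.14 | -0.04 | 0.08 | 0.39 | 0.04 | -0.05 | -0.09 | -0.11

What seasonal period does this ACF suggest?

The largest autocorrelation is r_7 = 0.39; the remaining lags stay at or below 0.19.
The dominant spike at lag 7 indicates a seasonal period of 7.

7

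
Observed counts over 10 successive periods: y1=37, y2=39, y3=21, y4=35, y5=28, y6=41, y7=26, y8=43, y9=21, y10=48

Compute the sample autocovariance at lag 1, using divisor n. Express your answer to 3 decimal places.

Mean ȳ = (37 + 39 + 21 + 35 + 28 + 41 + 26 + 43 + 21 + 48)/10 = 33.9000
Σ_{t=1}^{9}(y_t−ȳ)(y_{t+1}−ȳ) = -539.8100
γ_1 = -539.8100 / 10 = -53.981

-53.981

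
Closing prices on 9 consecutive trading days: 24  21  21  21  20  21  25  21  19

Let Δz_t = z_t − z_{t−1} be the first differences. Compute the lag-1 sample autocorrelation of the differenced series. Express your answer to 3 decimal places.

-0.123

First differences Δz: -3, 0, 0, -1, 1, 4, -4, -2
Mean of differences = -0.6250
Numerator Σ(Δz_t−Δz̄)(Δz_{t+1}−Δz̄) = -5.3906
Denominator Σ(Δz_t−Δz̄)² = 43.8750
r_1(Δz) = -5.3906 / 43.8750 = -0.123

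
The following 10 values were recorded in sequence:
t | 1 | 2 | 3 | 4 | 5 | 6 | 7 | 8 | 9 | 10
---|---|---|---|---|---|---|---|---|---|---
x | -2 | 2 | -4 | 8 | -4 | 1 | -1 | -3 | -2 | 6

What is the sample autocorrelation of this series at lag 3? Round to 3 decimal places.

-0.209

Mean x̄ = (-2 + 2 − 4 + 8 − 4 + 1 − 1 − 3 − 2 + 6)/10 = 0.1000
Σ(x_t−x̄)(x_{t+3}−x̄) = (-16.5900) + (-7.7900) + (-3.6900) + (-8.6900) + (12.7100) + (-1.8900) + (-6.4900) = -32.4300
Denominator Σ(x_t−x̄)² = 154.9000
r_3 = -32.4300 / 154.9000 = -0.209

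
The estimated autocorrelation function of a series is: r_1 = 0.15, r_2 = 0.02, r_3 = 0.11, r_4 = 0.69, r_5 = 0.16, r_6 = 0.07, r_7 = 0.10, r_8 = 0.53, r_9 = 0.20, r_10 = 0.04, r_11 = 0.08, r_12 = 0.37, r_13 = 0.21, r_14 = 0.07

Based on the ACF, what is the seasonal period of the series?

4

The largest autocorrelation is r_4 = 0.69, with weaker echoes at lags 8 (0.53) and 12 (0.37); the remaining lags stay at or below 0.21.
The dominant spike at lag 4 indicates a seasonal period of 4.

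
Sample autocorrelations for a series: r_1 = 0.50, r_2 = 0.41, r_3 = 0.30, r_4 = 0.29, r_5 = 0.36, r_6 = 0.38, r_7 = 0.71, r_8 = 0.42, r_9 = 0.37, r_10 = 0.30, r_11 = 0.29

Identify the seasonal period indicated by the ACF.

7

The largest autocorrelation is r_7 = 0.71; the remaining lags stay at or below 0.50. The elevated value at lag 1 (0.50), dropping to 0.41 at lag 2, reflects decaying short-term dependence rather than seasonality.
The dominant spike at lag 7 indicates a seasonal period of 7.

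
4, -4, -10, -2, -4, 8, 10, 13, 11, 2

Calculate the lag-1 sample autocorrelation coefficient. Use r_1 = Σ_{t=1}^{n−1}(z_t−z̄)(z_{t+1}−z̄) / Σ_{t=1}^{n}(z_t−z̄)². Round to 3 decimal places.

Mean z̄ = (4 − 4 − 10 − 2 − 4 + 8 + 10 + 13 + 11 + 2)/10 = 2.8000
Numerator Σ_{t=1}^{9}(z_t−z̄)(z_{t+1}−z̄) = 325.5600
Denominator Σ(z_t−z̄)² = 531.6000
r_1 = 325.5600 / 531.6000 = 0.612

0.612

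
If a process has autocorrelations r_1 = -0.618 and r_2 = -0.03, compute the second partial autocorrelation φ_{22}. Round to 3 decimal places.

φ_{22} = (r_2 − r_1²) / (1 − r_1²)
r_1² = (-0.618)² = 0.381924
Numerator = -0.03 − 0.3819 = -0.4119; denominator = 1 − 0.3819 = 0.6181
φ_{22} = -0.4119 / 0.6181 = -0.666

-0.666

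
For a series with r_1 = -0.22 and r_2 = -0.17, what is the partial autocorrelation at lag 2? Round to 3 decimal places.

-0.230

φ_{22} = (r_2 − r_1²) / (1 − r_1²)
r_1² = (-0.22)² = 0.0484
Numerator = -0.17 − 0.0484 = -0.2184; denominator = 1 − 0.0484 = 0.9516
φ_{22} = -0.2184 / 0.9516 = -0.230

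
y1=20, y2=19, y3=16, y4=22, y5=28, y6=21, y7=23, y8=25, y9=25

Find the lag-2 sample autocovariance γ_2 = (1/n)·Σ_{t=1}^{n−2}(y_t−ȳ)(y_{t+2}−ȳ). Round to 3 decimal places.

Mean ȳ = (20 + 19 + 16 + 22 + 28 + 21 + 23 + 25 + 25)/9 = 22.1111
Σ_{t=1}^{7}(y_t−ȳ)(y_{t+2}−ȳ) = -18.0247
γ_2 = -18.0247 / 9 = -2.003

-2.003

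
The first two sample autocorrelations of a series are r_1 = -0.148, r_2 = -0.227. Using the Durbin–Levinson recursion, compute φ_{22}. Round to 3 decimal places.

-0.254

φ_{22} = (r_2 − r_1²) / (1 − r_1²)
r_1² = (-0.148)² = 0.021904
Numerator = -0.227 − 0.0219 = -0.2489; denominator = 1 − 0.0219 = 0.9781
φ_{22} = -0.2489 / 0.9781 = -0.254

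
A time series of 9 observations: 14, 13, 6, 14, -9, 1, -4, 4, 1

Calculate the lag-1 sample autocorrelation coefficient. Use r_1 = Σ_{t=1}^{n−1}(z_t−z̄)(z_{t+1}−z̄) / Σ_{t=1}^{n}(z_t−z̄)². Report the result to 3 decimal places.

Mean z̄ = (14 + 13 + 6 + 14 − 9 + 1 − 4 + 4 + 1)/9 = 4.4444
Numerator Σ_{t=1}^{8}(z_t−z̄)(z_{t+1}−z̄) = 62.1358
Denominator Σ(z_t−z̄)² = 534.2222
r_1 = 62.1358 / 534.2222 = 0.116

0.116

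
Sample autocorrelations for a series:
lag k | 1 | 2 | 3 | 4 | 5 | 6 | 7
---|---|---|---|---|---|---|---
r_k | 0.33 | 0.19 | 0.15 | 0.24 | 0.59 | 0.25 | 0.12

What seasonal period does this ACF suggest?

The largest autocorrelation is r_5 = 0.59; the remaining lags stay at or below 0.33. The elevated value at lag 1 (0.33), dropping to 0.19 at lag 2, reflects decaying short-term dependence rather than seasonality.
The dominant spike at lag 5 indicates a seasonal period of 5.

5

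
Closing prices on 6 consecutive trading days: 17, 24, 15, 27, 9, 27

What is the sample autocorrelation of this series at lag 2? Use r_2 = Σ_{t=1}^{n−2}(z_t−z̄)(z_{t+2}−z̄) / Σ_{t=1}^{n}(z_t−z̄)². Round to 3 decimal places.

Mean z̄ = (17 + 24 + 15 + 27 + 9 + 27)/6 = 19.8333
Deviations from mean: -2.8333, 4.1667, -4.8333, 7.1667, -10.8333, 7.1667
Σ(z_t−z̄)(z_{t+2}−z̄) = (13.6944) + (29.8611) + (52.3611) + (51.3611) = 147.2778
Denominator Σ(z_t−z̄)² = 268.8333
r_2 = 147.2778 / 268.8333 = 0.548

0.548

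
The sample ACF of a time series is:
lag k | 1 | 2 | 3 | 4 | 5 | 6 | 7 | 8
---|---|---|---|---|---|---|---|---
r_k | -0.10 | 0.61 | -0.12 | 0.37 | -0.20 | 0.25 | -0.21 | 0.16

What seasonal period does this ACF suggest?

2

The largest autocorrelation is r_2 = 0.61, with weaker echoes at lags 4 (0.37), 6 (0.25) and 8 (0.16); the remaining lags stay at or below -0.10.
The dominant spike at lag 2 indicates a seasonal period of 2.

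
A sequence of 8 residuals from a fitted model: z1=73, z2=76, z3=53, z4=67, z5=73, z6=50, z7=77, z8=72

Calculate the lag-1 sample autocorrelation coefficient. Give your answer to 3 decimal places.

-0.382

Mean z̄ = (73 + 76 + 53 + 67 + 73 + 50 + 77 + 72)/8 = 67.6250
Deviations from mean: 5.3750, 8.3750, -14.6250, -0.6250, 5.3750, -17.6250, 9.3750, 4.3750
Σ(z_t−z̄)(z_{t+1}−z̄) = (45.0156) + (-122.4844) + (9.1406) + (-3.3594) + (-94.7344) + (-165.2344) + (41.0156) = -290.6406
Denominator Σ(z_t−z̄)² = 759.8750
r_1 = -290.6406 / 759.8750 = -0.382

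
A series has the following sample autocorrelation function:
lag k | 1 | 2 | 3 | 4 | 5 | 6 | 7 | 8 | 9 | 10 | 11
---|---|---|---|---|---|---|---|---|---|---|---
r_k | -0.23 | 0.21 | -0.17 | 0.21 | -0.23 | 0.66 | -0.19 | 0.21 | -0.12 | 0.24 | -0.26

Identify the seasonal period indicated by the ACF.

6

The largest autocorrelation is r_6 = 0.66; the remaining lags stay at or below 0.24.
The dominant spike at lag 6 indicates a seasonal period of 6.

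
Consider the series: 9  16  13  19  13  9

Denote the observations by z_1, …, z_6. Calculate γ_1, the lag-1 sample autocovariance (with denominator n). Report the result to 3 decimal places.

Mean z̄ = (9 + 16 + 13 + 19 + 13 + 9)/6 = 13.1667
Σ_{t=1}^{5}(z_t−z̄)(z_{t+1}−z̄) = -13.5278
γ_1 = -13.5278 / 6 = -2.255

-2.255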